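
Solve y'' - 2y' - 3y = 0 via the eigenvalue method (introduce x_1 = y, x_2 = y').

Let x_1 = y, x_2 = y'. Then x_1' = x_2 and x_2' = 3x_1 + 2x_2.
A = [[0,1],[3,2]]; det(A-λI) = λ^2 - 2λ - 3.
Eigenvalues λ = -1, 3 with eigenvectors (1,-1), (1,3).

y(t) = K_1e^(-t) + K_2e^(3t)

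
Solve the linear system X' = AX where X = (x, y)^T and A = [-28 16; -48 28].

Coefficient matrix A = [[-28, 16], [-48, 28]].
Characteristic polynomial det(A - λI) = λ^2 - 16 = 0.
Eigenvalues λ = -4, 4.
For λ=-4: (A-λI) row 1 is [-24, 16], so an eigenvector is (2, 3).
For λ=4: (A-λI) row 1 is [-32, 16], so an eigenvector is (-1, -2).
General solution: C_1e^(-4t)(2,3) + C_2e^(4t)(-1,-2).

x(t) = 2C_1e^(-4t) - C_2e^(4t), y(t) = 3C_1e^(-4t) - 2C_2e^(4t)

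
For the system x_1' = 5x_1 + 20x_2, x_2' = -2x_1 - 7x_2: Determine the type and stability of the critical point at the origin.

stable spiral

A = [[5,20],[-2,-7]]; det(A-λI) = λ^2 + 2λ + 5.
λ = -1 ± 2i: negative real part.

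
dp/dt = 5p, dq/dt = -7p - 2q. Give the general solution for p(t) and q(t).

p(t) = C_1e^(5t), q(t) = -C_1e^(5t) + C_2e^(-2t)

Coefficient matrix A = [[5, 0], [-7, -2]].
Characteristic polynomial det(A - λI) = λ^2 - 3λ - 10 = 0.
Eigenvalues λ = 5, -2.
For λ=5: (A-λI) row 2 is [-7, -7], so an eigenvector is (1, -1).
For λ=-2: (A-λI) row 1 is [7, 0], so an eigenvector is (0, 1).
General solution: C_1e^(5t)(1,-1) + C_2e^(-2t)(0,1).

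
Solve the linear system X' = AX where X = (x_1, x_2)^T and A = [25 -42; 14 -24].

x_1(t) = -3c_1e^(-3t) + 2c_2e^(4t), x_2(t) = -2c_1e^(-3t) + c_2e^(4t)

Coefficient matrix A = [[25, -42], [14, -24]].
Characteristic polynomial det(A - λI) = λ^2 - λ - 12 = 0.
Eigenvalues λ = -3, 4.
For λ=-3: (A-λI) row 1 is [28, -42], so an eigenvector is (-3, -2).
For λ=4: (A-λI) row 1 is [21, -42], so an eigenvector is (2, 1).
General solution: c_1e^(-3t)(-3,-2) + c_2e^(4t)(2,1).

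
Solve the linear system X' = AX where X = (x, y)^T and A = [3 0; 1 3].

x(t) = C_2e^(3t), y(t) = C_1e^(3t) + C_2te^(3t) - 3C_2e^(3t)

Coefficient matrix A = [[3, 0], [1, 3]].
Characteristic polynomial det(A - λI) = λ^2 - 6λ + 9 = 0.
Single eigenvalue λ = 3 with algebraic multiplicity 2.
Eigenvector v = (0,1); generalized eigenvector w with (A-λI)w=v is (1,-3).
General solution: e^(3t)[C_1·v + C_2·(t·v + w)].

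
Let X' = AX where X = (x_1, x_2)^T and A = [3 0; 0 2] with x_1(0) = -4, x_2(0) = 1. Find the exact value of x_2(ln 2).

4

A = [[3,0],[0,2]]; eigenvalues λ = 2, 3.
Eigenvectors: (0,1) for λ=2, (-1,0) for λ=3.
From the initial condition, c_1 = 1, c_2 = 4.
x_2(ln 2) = (1)(2^2)(1) + (4)(2^3)(0) = 4.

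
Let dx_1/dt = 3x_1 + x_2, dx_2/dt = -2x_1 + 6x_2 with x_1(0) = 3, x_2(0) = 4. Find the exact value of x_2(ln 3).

648

A = [[3,1],[-2,6]]; eigenvalues λ = 5, 4.
Eigenvectors: (-1,-2) for λ=5, (1,1) for λ=4.
From the initial condition, c_1 = -1, c_2 = 2.
x_2(ln 3) = (-1)(3^5)(-2) + (2)(3^4)(1) = 648.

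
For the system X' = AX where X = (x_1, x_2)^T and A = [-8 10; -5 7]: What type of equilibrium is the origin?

saddle

A = [[-8,10],[-5,7]]; det(A-λI) = λ^2 + λ - 6.
λ = 2, -3: opposite signs.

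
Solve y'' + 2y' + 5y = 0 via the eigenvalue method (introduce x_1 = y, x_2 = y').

Let x_1 = y, x_2 = y'. Then x_1' = x_2 and x_2' = -5x_1 - 2x_2.
A = [[0,1],[-5,-2]]; det(A-λI) = λ^2 + 2λ + 5.
Eigenvalues λ = -1 ± 2i.

y(t) = C_1e^(-t)cos(2t) + C_2e^(-t)sin(2t)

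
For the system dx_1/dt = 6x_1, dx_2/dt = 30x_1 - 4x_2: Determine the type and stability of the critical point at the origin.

saddle

A = [[6,0],[30,-4]]; det(A-λI) = λ^2 - 2λ - 24.
λ = -4, 6: opposite signs.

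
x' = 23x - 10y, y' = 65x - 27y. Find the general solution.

Coefficient matrix A = [[23, -10], [65, -27]].
Characteristic polynomial det(A - λI) = λ^2 + 4λ + 29 = 0.
Eigenvalues λ = -2 ± 5i (complex conjugate pair).
For λ=-2+5i: an eigenvector is (-1,-2) - i(-1,-3) = (-1 + i, -2 + 3i).
A real fundamental pair from Re and Im of e^((-2+5i)t)v: X_1 = e^(-2t)(cos(5t)·(-1,-2) + sin(5t)·(-1,-3)), X_2 = e^(-2t)(sin(5t)·(-1,-2) - cos(5t)·(-1,-3)).
General solution: C_1X_1 + C_2X_2.

x(t) = -C_1e^(-2t)sin(5t) - C_1e^(-2t)cos(5t) - C_2e^(-2t)sin(5t) + C_2e^(-2t)cos(5t), y(t) = -3C_1e^(-2t)sin(5t) - 2C_1e^(-2t)cos(5t) - 2C_2e^(-2t)sin(5t) + 3C_2e^(-2t)cos(5t)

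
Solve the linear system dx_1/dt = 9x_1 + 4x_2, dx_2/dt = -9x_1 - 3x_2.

Coefficient matrix A = [[9, 4], [-9, -3]].
Characteristic polynomial det(A - λI) = λ^2 - 6λ + 9 = 0.
Single eigenvalue λ = 3 with algebraic multiplicity 2.
Eigenvector v = (-2,3); generalized eigenvector w with (A-λI)w=v is (-1,1).
General solution: e^(3t)[c_1·v + c_2·(t·v + w)].

x_1(t) = -2c_1e^(3t) - 2c_2te^(3t) - c_2e^(3t), x_2(t) = 3c_1e^(3t) + 3c_2te^(3t) + c_2e^(3t)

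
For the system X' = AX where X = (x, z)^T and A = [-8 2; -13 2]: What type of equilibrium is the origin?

stable spiral

A = [[-8,2],[-13,2]]; det(A-λI) = λ^2 + 6λ + 10.
λ = -3 ± i: negative real part.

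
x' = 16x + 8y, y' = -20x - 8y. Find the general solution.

Coefficient matrix A = [[16, 8], [-20, -8]].
Characteristic polynomial det(A - λI) = λ^2 - 8λ + 32 = 0.
Eigenvalues λ = 4 ± 4i (complex conjugate pair).
For λ=4+4i: an eigenvector is (-1,1) - i(-1,2) = (-1 + i, 1 - 2i).
A real fundamental pair from Re and Im of e^((4+4i)t)v: X_1 = e^(4t)(cos(4t)·(-1,1) + sin(4t)·(-1,2)), X_2 = e^(4t)(sin(4t)·(-1,1) - cos(4t)·(-1,2)).
General solution: C_1X_1 + C_2X_2.

x(t) = -C_1e^(4t)sin(4t) - C_1e^(4t)cos(4t) - C_2e^(4t)sin(4t) + C_2e^(4t)cos(4t), y(t) = 2C_1e^(4t)sin(4t) + C_1e^(4t)cos(4t) + C_2e^(4t)sin(4t) - 2C_2e^(4t)cos(4t)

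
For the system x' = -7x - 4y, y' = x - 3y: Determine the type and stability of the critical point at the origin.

stable improper node

A = [[-7,-4],[1,-3]]; det(A-λI) = λ^2 + 10λ + 25.
repeated λ = -5 with a single eigenvector.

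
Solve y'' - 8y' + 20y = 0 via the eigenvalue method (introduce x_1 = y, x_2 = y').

y(t) = C_1e^(4t)cos(2t) + C_2e^(4t)sin(2t)

Let x_1 = y, x_2 = y'. Then x_1' = x_2 and x_2' = -20x_1 + 8x_2.
A = [[0,1],[-20,8]]; det(A-λI) = λ^2 - 8λ + 20.
Eigenvalues λ = 4 ± 2i.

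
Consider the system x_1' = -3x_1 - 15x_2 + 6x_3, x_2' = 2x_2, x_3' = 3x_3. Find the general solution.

x_1(t) = C_1e^(3t) - 3C_2e^(2t) + C_3e^(-3t), x_2(t) = C_2e^(2t), x_3(t) = C_1e^(3t)

Coefficient matrix A = [[-3, -15, 6], [0, 2, 0], [0, 0, 3]].
det(A - λI) = 0 gives eigenvalues λ = 3, 2, -3.
For λ=3: eigenvector (1,0,1).
For λ=2: eigenvector (-3,1,0).
For λ=-3: eigenvector (1,0,0).
General solution: C_1e^(3t)(1,0,1) + C_2e^(2t)(-3,1,0) + C_3e^(-3t)(1,0,0).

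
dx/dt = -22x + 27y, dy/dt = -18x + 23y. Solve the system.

x(t) = -C_1e^(5t) - 3C_2e^(-4t), y(t) = -C_1e^(5t) - 2C_2e^(-4t)

Coefficient matrix A = [[-22, 27], [-18, 23]].
Characteristic polynomial det(A - λI) = λ^2 - λ - 20 = 0.
Eigenvalues λ = 5, -4.
For λ=5: (A-λI) row 1 is [-27, 27], so an eigenvector is (-1, -1).
For λ=-4: (A-λI) row 1 is [-18, 27], so an eigenvector is (-3, -2).
General solution: C_1e^(5t)(-1,-1) + C_2e^(-4t)(-3,-2).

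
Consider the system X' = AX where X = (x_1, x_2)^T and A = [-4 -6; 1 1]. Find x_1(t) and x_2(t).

Coefficient matrix A = [[-4, -6], [1, 1]].
Characteristic polynomial det(A - λI) = λ^2 + 3λ + 2 = 0.
Eigenvalues λ = -1, -2.
For λ=-1: (A-λI) row 1 is [-3, -6], so an eigenvector is (2, -1).
For λ=-2: (A-λI) row 1 is [-2, -6], so an eigenvector is (-3, 1).
General solution: K_1e^(-t)(2,-1) + K_2e^(-2t)(-3,1).

x_1(t) = 2K_1e^(-t) - 3K_2e^(-2t), x_2(t) = -K_1e^(-t) + K_2e^(-2t)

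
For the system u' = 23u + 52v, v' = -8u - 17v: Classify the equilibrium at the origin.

A = [[23,52],[-8,-17]]; det(A-λI) = λ^2 - 6λ + 25.
λ = 3 ± 4i: positive real part.

unstable spiral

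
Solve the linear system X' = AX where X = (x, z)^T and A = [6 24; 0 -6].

Coefficient matrix A = [[6, 24], [0, -6]].
Characteristic polynomial det(A - λI) = λ^2 - 36 = 0.
Eigenvalues λ = 6, -6.
For λ=6: (A-λI) row 1 is [0, 24], so an eigenvector is (1, 0).
For λ=-6: (A-λI) row 1 is [12, 24], so an eigenvector is (-2, 1).
General solution: K_1e^(6t)(1,0) + K_2e^(-6t)(-2,1).

x(t) = K_1e^(6t) - 2K_2e^(-6t), z(t) = K_2e^(-6t)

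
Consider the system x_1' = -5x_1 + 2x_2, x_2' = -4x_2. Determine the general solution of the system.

x_1(t) = -2C_1e^(-4t) - C_2e^(-5t), x_2(t) = -C_1e^(-4t)

Coefficient matrix A = [[-5, 2], [0, -4]].
Characteristic polynomial det(A - λI) = λ^2 + 9λ + 20 = 0.
Eigenvalues λ = -4, -5.
For λ=-4: (A-λI) row 1 is [-1, 2], so an eigenvector is (-2, -1).
For λ=-5: (A-λI) row 1 is [0, 2], so an eigenvector is (-1, 0).
General solution: C_1e^(-4t)(-2,-1) + C_2e^(-5t)(-1,0).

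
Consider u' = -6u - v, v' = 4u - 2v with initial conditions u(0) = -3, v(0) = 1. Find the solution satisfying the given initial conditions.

Coefficient matrix A = [[-6, -1], [4, -2]].
Characteristic polynomial det(A - λI) = λ^2 + 8λ + 16 = 0.
Single eigenvalue λ = -4 with algebraic multiplicity 2.
Eigenvector v = (1,-2); generalized eigenvector w with (A-λI)w=v is (0,-1).
General solution: e^(-4t)[C_1·v + C_2·(t·v + w)].
Applying u(0)=-3, v(0)=1 gives C_1=-3, C_2=5.

u(t) = 5te^(-4t) - 3e^(-4t), v(t) = -10te^(-4t) + e^(-4t)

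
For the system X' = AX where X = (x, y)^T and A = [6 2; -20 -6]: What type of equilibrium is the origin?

center

A = [[6,2],[-20,-6]]; det(A-λI) = λ^2 + 4.
λ = 0 ± 2i: zero real part.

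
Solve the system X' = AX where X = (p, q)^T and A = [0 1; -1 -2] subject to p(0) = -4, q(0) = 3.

Coefficient matrix A = [[0, 1], [-1, -2]].
Characteristic polynomial det(A - λI) = λ^2 + 2λ + 1 = 0.
Single eigenvalue λ = -1 with algebraic multiplicity 2.
Eigenvector v = (-1,1); generalized eigenvector w with (A-λI)w=v is (-2,1).
General solution: e^(-t)[c_1·v + c_2·(t·v + w)].
Applying p(0)=-4, q(0)=3 gives c_1=2, c_2=1.

p(t) = -te^(-t) - 4e^(-t), q(t) = te^(-t) + 3e^(-t)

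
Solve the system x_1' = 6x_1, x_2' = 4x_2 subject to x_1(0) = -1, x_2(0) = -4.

Coefficient matrix A = [[6, 0], [0, 4]].
Characteristic polynomial det(A - λI) = λ^2 - 10λ + 24 = 0.
Eigenvalues λ = 4, 6.
For λ=4: (A-λI) row 1 is [2, 0], so an eigenvector is (0, -1).
For λ=6: (A-λI) row 2 is [0, -2], so an eigenvector is (1, 0).
General solution: C_1e^(4t)(0,-1) + C_2e^(6t)(1,0).
Applying x_1(0)=-1, x_2(0)=-4 gives C_1=4, C_2=-1.

x_1(t) = -e^(6t), x_2(t) = -4e^(4t)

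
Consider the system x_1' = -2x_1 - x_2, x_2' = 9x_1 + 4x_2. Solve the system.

x_1(t) = -c_1e^(t) - c_2te^(t), x_2(t) = 3c_1e^(t) + 3c_2te^(t) + c_2e^(t)

Coefficient matrix A = [[-2, -1], [9, 4]].
Characteristic polynomial det(A - λI) = λ^2 - 2λ + 1 = 0.
Single eigenvalue λ = 1 with algebraic multiplicity 2.
Eigenvector v = (-1,3); generalized eigenvector w with (A-λI)w=v is (0,1).
General solution: e^(t)[c_1·v + c_2·(t·v + w)].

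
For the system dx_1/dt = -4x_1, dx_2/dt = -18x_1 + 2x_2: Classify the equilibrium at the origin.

A = [[-4,0],[-18,2]]; det(A-λI) = λ^2 + 2λ - 8.
λ = 2, -4: opposite signs.

saddle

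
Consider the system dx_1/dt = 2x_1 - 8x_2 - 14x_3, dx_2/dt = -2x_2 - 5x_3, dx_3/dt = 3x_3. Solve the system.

Coefficient matrix A = [[2, -8, -14], [0, -2, -5], [0, 0, 3]].
det(A - λI) = 0 gives eigenvalues λ = 2, -2, 3.
For λ=2: eigenvector (1,0,0).
For λ=-2: eigenvector (2,1,0).
For λ=3: eigenvector (-6,-1,1).
General solution: C_1e^(2t)(1,0,0) + C_2e^(-2t)(2,1,0) + C_3e^(3t)(-6,-1,1).

x_1(t) = C_1e^(2t) + 2C_2e^(-2t) - 6C_3e^(3t), x_2(t) = C_2e^(-2t) - C_3e^(3t), x_3(t) = C_3e^(3t)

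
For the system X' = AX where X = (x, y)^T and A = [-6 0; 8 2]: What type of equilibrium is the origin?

saddle

A = [[-6,0],[8,2]]; det(A-λI) = λ^2 + 4λ - 12.
λ = 2, -6: opposite signs.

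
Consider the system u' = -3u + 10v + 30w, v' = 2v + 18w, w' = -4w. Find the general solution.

Coefficient matrix A = [[-3, 10, 30], [0, 2, 18], [0, 0, -4]].
det(A - λI) = 0 gives eigenvalues λ = -4, 2, -3.
For λ=-4: eigenvector (0,-3,1).
For λ=2: eigenvector (2,1,0).
For λ=-3: eigenvector (1,0,0).
General solution: c_1e^(-4t)(0,-3,1) + c_2e^(2t)(2,1,0) + c_3e^(-3t)(1,0,0).

u(t) = 2c_2e^(2t) + c_3e^(-3t), v(t) = -3c_1e^(-4t) + c_2e^(2t), w(t) = c_1e^(-4t)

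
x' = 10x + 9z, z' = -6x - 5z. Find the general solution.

Coefficient matrix A = [[10, 9], [-6, -5]].
Characteristic polynomial det(A - λI) = λ^2 - 5λ + 4 = 0.
Eigenvalues λ = 1, 4.
For λ=1: (A-λI) row 1 is [9, 9], so an eigenvector is (-1, 1).
For λ=4: (A-λI) row 1 is [6, 9], so an eigenvector is (-3, 2).
General solution: c_1e^(t)(-1,1) + c_2e^(4t)(-3,2).

x(t) = -c_1e^(t) - 3c_2e^(4t), z(t) = c_1e^(t) + 2c_2e^(4t)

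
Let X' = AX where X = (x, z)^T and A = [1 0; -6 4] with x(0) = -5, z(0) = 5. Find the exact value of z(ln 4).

A = [[1,0],[-6,4]]; eigenvalues λ = 4, 1.
Eigenvectors: (0,-1) for λ=4, (-1,-2) for λ=1.
From the initial condition, c_1 = -15, c_2 = 5.
z(ln 4) = (-15)(4^4)(-1) + (5)(4^1)(-2) = 3800.

3800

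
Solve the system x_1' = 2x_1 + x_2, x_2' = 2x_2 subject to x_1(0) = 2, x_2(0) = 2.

Coefficient matrix A = [[2, 1], [0, 2]].
Characteristic polynomial det(A - λI) = λ^2 - 4λ + 4 = 0.
Single eigenvalue λ = 2 with algebraic multiplicity 2.
Eigenvector v = (1,0); generalized eigenvector w with (A-λI)w=v is (3,1).
General solution: e^(2t)[c_1·v + c_2·(t·v + w)].
Applying x_1(0)=2, x_2(0)=2 gives c_1=-4, c_2=2.

x_1(t) = 2te^(2t) + 2e^(2t), x_2(t) = 2e^(2t)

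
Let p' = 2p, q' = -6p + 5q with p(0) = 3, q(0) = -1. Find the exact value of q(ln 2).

A = [[2,0],[-6,5]]; eigenvalues λ = 2, 5.
Eigenvectors: (1,2) for λ=2, (0,1) for λ=5.
From the initial condition, c_1 = 3, c_2 = -7.
q(ln 2) = (3)(2^2)(2) + (-7)(2^5)(1) = -200.

-200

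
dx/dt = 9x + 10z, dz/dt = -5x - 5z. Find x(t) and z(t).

Coefficient matrix A = [[9, 10], [-5, -5]].
Characteristic polynomial det(A - λI) = λ^2 - 4λ + 5 = 0.
Eigenvalues λ = 2 ± i (complex conjugate pair).
For λ=2+i: an eigenvector is (-1,1) - i(3,-2) = (-1 - 3i, 1 + 2i).
A real fundamental pair from Re and Im of e^((2+i)t)v: X_1 = e^(2t)(cos(t)·(-1,1) + sin(t)·(3,-2)), X_2 = e^(2t)(sin(t)·(-1,1) - cos(t)·(3,-2)).
General solution: c_1X_1 + c_2X_2.

x(t) = 3c_1e^(2t)sin(t) - c_1e^(2t)cos(t) - c_2e^(2t)sin(t) - 3c_2e^(2t)cos(t), z(t) = -2c_1e^(2t)sin(t) + c_1e^(2t)cos(t) + c_2e^(2t)sin(t) + 2c_2e^(2t)cos(t)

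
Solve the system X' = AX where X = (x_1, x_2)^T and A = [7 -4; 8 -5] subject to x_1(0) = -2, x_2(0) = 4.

x_1(t) = -8e^(3t) + 6e^(-t), x_2(t) = -8e^(3t) + 12e^(-t)

Coefficient matrix A = [[7, -4], [8, -5]].
Characteristic polynomial det(A - λI) = λ^2 - 2λ - 3 = 0.
Eigenvalues λ = 3, -1.
For λ=3: (A-λI) row 1 is [4, -4], so an eigenvector is (1, 1).
For λ=-1: (A-λI) row 1 is [8, -4], so an eigenvector is (-1, -2).
General solution: K_1e^(3t)(1,1) + K_2e^(-t)(-1,-2).
Applying x_1(0)=-2, x_2(0)=4 gives K_1=-8, K_2=-6.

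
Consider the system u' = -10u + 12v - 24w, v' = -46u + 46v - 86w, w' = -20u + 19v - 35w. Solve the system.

Coefficient matrix A = [[-10, 12, -24], [-46, 46, -86], [-20, 19, -35]].
det(A - λI) = 0 gives eigenvalues λ = -4, 2, 3.
For λ=-4: eigenvector (2,7,3).
For λ=2: eigenvector (1,3,1).
For λ=3: eigenvector (0,2,1).
General solution: C_1e^(-4t)(2,7,3) + C_2e^(2t)(1,3,1) + C_3e^(3t)(0,2,1).

u(t) = 2C_1e^(-4t) + C_2e^(2t), v(t) = 7C_1e^(-4t) + 3C_2e^(2t) + 2C_3e^(3t), w(t) = 3C_1e^(-4t) + C_2e^(2t) + C_3e^(3t)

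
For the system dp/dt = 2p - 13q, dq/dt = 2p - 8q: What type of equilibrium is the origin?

stable spiral

A = [[2,-13],[2,-8]]; det(A-λI) = λ^2 + 6λ + 10.
λ = -3 ± i: negative real part.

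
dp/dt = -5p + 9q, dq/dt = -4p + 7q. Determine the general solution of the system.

p(t) = 3K_1e^(t) + 3K_2te^(t) - 2K_2e^(t), q(t) = 2K_1e^(t) + 2K_2te^(t) - K_2e^(t)

Coefficient matrix A = [[-5, 9], [-4, 7]].
Characteristic polynomial det(A - λI) = λ^2 - 2λ + 1 = 0.
Single eigenvalue λ = 1 with algebraic multiplicity 2.
Eigenvector v = (3,2); generalized eigenvector w with (A-λI)w=v is (-2,-1).
General solution: e^(t)[K_1·v + K_2·(t·v + w)].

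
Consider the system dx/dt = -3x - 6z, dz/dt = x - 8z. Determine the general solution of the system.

Coefficient matrix A = [[-3, -6], [1, -8]].
Characteristic polynomial det(A - λI) = λ^2 + 11λ + 30 = 0.
Eigenvalues λ = -5, -6.
For λ=-5: (A-λI) row 1 is [2, -6], so an eigenvector is (3, 1).
For λ=-6: (A-λI) row 1 is [3, -6], so an eigenvector is (2, 1).
General solution: C_1e^(-5t)(3,1) + C_2e^(-6t)(2,1).

x(t) = 3C_1e^(-5t) + 2C_2e^(-6t), z(t) = C_1e^(-5t) + C_2e^(-6t)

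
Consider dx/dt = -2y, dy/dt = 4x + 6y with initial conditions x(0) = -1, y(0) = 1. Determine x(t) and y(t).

x(t) = -e^(2t), y(t) = e^(2t)

Coefficient matrix A = [[0, -2], [4, 6]].
Characteristic polynomial det(A - λI) = λ^2 - 6λ + 8 = 0.
Eigenvalues λ = 2, 4.
For λ=2: (A-λI) row 1 is [-2, -2], so an eigenvector is (1, -1).
For λ=4: (A-λI) row 1 is [-4, -2], so an eigenvector is (-1, 2).
General solution: c_1e^(2t)(1,-1) + c_2e^(4t)(-1,2).
Applying x(0)=-1, y(0)=1 gives c_1=-1, c_2=0.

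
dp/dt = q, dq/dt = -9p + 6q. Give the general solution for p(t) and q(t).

Coefficient matrix A = [[0, 1], [-9, 6]].
Characteristic polynomial det(A - λI) = λ^2 - 6λ + 9 = 0.
Single eigenvalue λ = 3 with algebraic multiplicity 2.
Eigenvector v = (1,3); generalized eigenvector w with (A-λI)w=v is (-1,-2).
General solution: e^(3t)[K_1·v + K_2·(t·v + w)].

p(t) = K_1e^(3t) + K_2te^(3t) - K_2e^(3t), q(t) = 3K_1e^(3t) + 3K_2te^(3t) - 2K_2e^(3t)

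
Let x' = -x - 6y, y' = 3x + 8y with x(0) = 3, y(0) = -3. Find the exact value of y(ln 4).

A = [[-1,-6],[3,8]]; eigenvalues λ = 2, 5.
Eigenvectors: (2,-1) for λ=2, (-1,1) for λ=5.
From the initial condition, c_1 = 0, c_2 = -3.
y(ln 4) = (0)(4^2)(-1) + (-3)(4^5)(1) = -3072.

-3072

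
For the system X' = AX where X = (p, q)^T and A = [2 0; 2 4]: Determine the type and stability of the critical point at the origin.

unstable node

A = [[2,0],[2,4]]; det(A-λI) = λ^2 - 6λ + 8.
λ = 2, 4: both positive.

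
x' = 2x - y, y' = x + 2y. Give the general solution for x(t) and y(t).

Coefficient matrix A = [[2, -1], [1, 2]].
Characteristic polynomial det(A - λI) = λ^2 - 4λ + 5 = 0.
Eigenvalues λ = 2 ± i (complex conjugate pair).
For λ=2+i: an eigenvector is (0,-1) - i(1,0) = (0 - i, -1).
A real fundamental pair from Re and Im of e^((2+i)t)v: X_1 = e^(2t)(cos(t)·(0,-1) + sin(t)·(1,0)), X_2 = e^(2t)(sin(t)·(0,-1) - cos(t)·(1,0)).
General solution: c_1X_1 + c_2X_2.

x(t) = c_1e^(2t)sin(t) - c_2e^(2t)cos(t), y(t) = -c_1e^(2t)cos(t) - c_2e^(2t)sin(t)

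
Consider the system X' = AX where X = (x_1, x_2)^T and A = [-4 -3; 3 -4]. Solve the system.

x_1(t) = C_1e^(-4t)sin(3t) - C_2e^(-4t)cos(3t), x_2(t) = -C_1e^(-4t)cos(3t) - C_2e^(-4t)sin(3t)

Coefficient matrix A = [[-4, -3], [3, -4]].
Characteristic polynomial det(A - λI) = λ^2 + 8λ + 25 = 0.
Eigenvalues λ = -4 ± 3i (complex conjugate pair).
For λ=-4+3i: an eigenvector is (0,-1) - i(1,0) = (0 - i, -1).
A real fundamental pair from Re and Im of e^((-4+3i)t)v: X_1 = e^(-4t)(cos(3t)·(0,-1) + sin(3t)·(1,0)), X_2 = e^(-4t)(sin(3t)·(0,-1) - cos(3t)·(1,0)).
General solution: C_1X_1 + C_2X_2.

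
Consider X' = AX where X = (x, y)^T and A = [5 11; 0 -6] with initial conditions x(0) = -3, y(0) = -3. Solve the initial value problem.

Coefficient matrix A = [[5, 11], [0, -6]].
Characteristic polynomial det(A - λI) = λ^2 + λ - 30 = 0.
Eigenvalues λ = -6, 5.
For λ=-6: (A-λI) row 1 is [11, 11], so an eigenvector is (-1, 1).
For λ=5: (A-λI) row 1 is [0, 11], so an eigenvector is (1, 0).
General solution: C_1e^(-6t)(-1,1) + C_2e^(5t)(1,0).
Applying x(0)=-3, y(0)=-3 gives C_1=-3, C_2=-6.

x(t) = -6e^(5t) + 3e^(-6t), y(t) = -3e^(-6t)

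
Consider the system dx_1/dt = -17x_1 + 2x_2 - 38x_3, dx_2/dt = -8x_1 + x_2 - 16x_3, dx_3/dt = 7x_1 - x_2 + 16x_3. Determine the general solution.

x_1(t) = 3c_1e^(-3t) - 2c_2e^(t) - 2c_3e^(2t), x_2(t) = 2c_1e^(-3t) + c_2e^(t), x_3(t) = -c_1e^(-3t) + c_2e^(t) + c_3e^(2t)

Coefficient matrix A = [[-17, 2, -38], [-8, 1, -16], [7, -1, 16]].
det(A - λI) = 0 gives eigenvalues λ = -3, 1, 2.
For λ=-3: eigenvector (3,2,-1).
For λ=1: eigenvector (-2,1,1).
For λ=2: eigenvector (-2,0,1).
General solution: c_1e^(-3t)(3,2,-1) + c_2e^(t)(-2,1,1) + c_3e^(2t)(-2,0,1).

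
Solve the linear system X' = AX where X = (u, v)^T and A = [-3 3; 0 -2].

Coefficient matrix A = [[-3, 3], [0, -2]].
Characteristic polynomial det(A - λI) = λ^2 + 5λ + 6 = 0.
Eigenvalues λ = -2, -3.
For λ=-2: (A-λI) row 1 is [-1, 3], so an eigenvector is (3, 1).
For λ=-3: (A-λI) row 1 is [0, 3], so an eigenvector is (-1, 0).
General solution: c_1e^(-2t)(3,1) + c_2e^(-3t)(-1,0).

u(t) = 3c_1e^(-2t) - c_2e^(-3t), v(t) = c_1e^(-2t)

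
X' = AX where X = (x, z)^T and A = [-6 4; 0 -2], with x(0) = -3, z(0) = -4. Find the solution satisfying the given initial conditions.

Coefficient matrix A = [[-6, 4], [0, -2]].
Characteristic polynomial det(A - λI) = λ^2 + 8λ + 12 = 0.
Eigenvalues λ = -6, -2.
For λ=-6: (A-λI) row 1 is [0, 4], so an eigenvector is (1, 0).
For λ=-2: (A-λI) row 1 is [-4, 4], so an eigenvector is (-1, -1).
General solution: K_1e^(-6t)(1,0) + K_2e^(-2t)(-1,-1).
Applying x(0)=-3, z(0)=-4 gives K_1=1, K_2=4.

x(t) = -4e^(-2t) + e^(-6t), z(t) = -4e^(-2t)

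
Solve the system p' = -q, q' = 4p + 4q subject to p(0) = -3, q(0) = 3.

p(t) = 3te^(2t) - 3e^(2t), q(t) = -6te^(2t) + 3e^(2t)

Coefficient matrix A = [[0, -1], [4, 4]].
Characteristic polynomial det(A - λI) = λ^2 - 4λ + 4 = 0.
Single eigenvalue λ = 2 with algebraic multiplicity 2.
Eigenvector v = (1,-2); generalized eigenvector w with (A-λI)w=v is (-1,1).
General solution: e^(2t)[C_1·v + C_2·(t·v + w)].
Applying p(0)=-3, q(0)=3 gives C_1=0, C_2=3.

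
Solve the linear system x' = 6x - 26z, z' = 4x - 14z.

x(t) = 2C_1e^(-4t)sin(2t) + 3C_1e^(-4t)cos(2t) + 3C_2e^(-4t)sin(2t) - 2C_2e^(-4t)cos(2t), z(t) = C_1e^(-4t)sin(2t) + C_1e^(-4t)cos(2t) + C_2e^(-4t)sin(2t) - C_2e^(-4t)cos(2t)

Coefficient matrix A = [[6, -26], [4, -14]].
Characteristic polynomial det(A - λI) = λ^2 + 8λ + 20 = 0.
Eigenvalues λ = -4 ± 2i (complex conjugate pair).
For λ=-4+2i: an eigenvector is (3,1) - i(2,1) = (3 - 2i, 1 - i).
A real fundamental pair from Re and Im of e^((-4+2i)t)v: X_1 = e^(-4t)(cos(2t)·(3,1) + sin(2t)·(2,1)), X_2 = e^(-4t)(sin(2t)·(3,1) - cos(2t)·(2,1)).
General solution: C_1X_1 + C_2X_2.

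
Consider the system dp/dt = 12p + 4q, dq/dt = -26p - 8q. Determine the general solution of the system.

p(t) = -c_1e^(2t)sin(2t) - c_1e^(2t)cos(2t) - c_2e^(2t)sin(2t) + c_2e^(2t)cos(2t), q(t) = 3c_1e^(2t)sin(2t) + 2c_1e^(2t)cos(2t) + 2c_2e^(2t)sin(2t) - 3c_2e^(2t)cos(2t)

Coefficient matrix A = [[12, 4], [-26, -8]].
Characteristic polynomial det(A - λI) = λ^2 - 4λ + 8 = 0.
Eigenvalues λ = 2 ± 2i (complex conjugate pair).
For λ=2+2i: an eigenvector is (-1,2) - i(-1,3) = (-1 + i, 2 - 3i).
A real fundamental pair from Re and Im of e^((2+2i)t)v: X_1 = e^(2t)(cos(2t)·(-1,2) + sin(2t)·(-1,3)), X_2 = e^(2t)(sin(2t)·(-1,2) - cos(2t)·(-1,3)).
General solution: c_1X_1 + c_2X_2.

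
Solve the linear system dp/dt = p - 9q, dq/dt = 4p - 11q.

p(t) = 3c_1e^(-5t) + 3c_2te^(-5t) - c_2e^(-5t), q(t) = 2c_1e^(-5t) + 2c_2te^(-5t) - c_2e^(-5t)

Coefficient matrix A = [[1, -9], [4, -11]].
Characteristic polynomial det(A - λI) = λ^2 + 10λ + 25 = 0.
Single eigenvalue λ = -5 with algebraic multiplicity 2.
Eigenvector v = (3,2); generalized eigenvector w with (A-λI)w=v is (-1,-1).
General solution: e^(-5t)[c_1·v + c_2·(t·v + w)].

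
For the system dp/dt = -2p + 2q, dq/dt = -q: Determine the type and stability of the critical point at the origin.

stable node

A = [[-2,2],[0,-1]]; det(A-λI) = λ^2 + 3λ + 2.
λ = -1, -2: both negative.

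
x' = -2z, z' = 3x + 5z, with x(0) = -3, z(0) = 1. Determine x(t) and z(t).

Coefficient matrix A = [[0, -2], [3, 5]].
Characteristic polynomial det(A - λI) = λ^2 - 5λ + 6 = 0.
Eigenvalues λ = 2, 3.
For λ=2: (A-λI) row 1 is [-2, -2], so an eigenvector is (1, -1).
For λ=3: (A-λI) row 1 is [-3, -2], so an eigenvector is (-2, 3).
General solution: K_1e^(2t)(1,-1) + K_2e^(3t)(-2,3).
Applying x(0)=-3, z(0)=1 gives K_1=-7, K_2=-2.

x(t) = 4e^(3t) - 7e^(2t), z(t) = -6e^(3t) + 7e^(2t)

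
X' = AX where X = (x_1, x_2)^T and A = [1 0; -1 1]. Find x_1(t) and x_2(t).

x_1(t) = -C_2e^(t), x_2(t) = C_1e^(t) + C_2te^(t)

Coefficient matrix A = [[1, 0], [-1, 1]].
Characteristic polynomial det(A - λI) = λ^2 - 2λ + 1 = 0.
Single eigenvalue λ = 1 with algebraic multiplicity 2.
Eigenvector v = (0,1); generalized eigenvector w with (A-λI)w=v is (-1,0).
General solution: e^(t)[C_1·v + C_2·(t·v + w)].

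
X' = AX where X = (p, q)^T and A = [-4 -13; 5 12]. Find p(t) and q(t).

Coefficient matrix A = [[-4, -13], [5, 12]].
Characteristic polynomial det(A - λI) = λ^2 - 8λ + 17 = 0.
Eigenvalues λ = 4 ± i (complex conjugate pair).
For λ=4+i: an eigenvector is (-2,1) - i(3,-2) = (-2 - 3i, 1 + 2i).
A real fundamental pair from Re and Im of e^((4+i)t)v: X_1 = e^(4t)(cos(t)·(-2,1) + sin(t)·(3,-2)), X_2 = e^(4t)(sin(t)·(-2,1) - cos(t)·(3,-2)).
General solution: C_1X_1 + C_2X_2.

p(t) = 3C_1e^(4t)sin(t) - 2C_1e^(4t)cos(t) - 2C_2e^(4t)sin(t) - 3C_2e^(4t)cos(t), q(t) = -2C_1e^(4t)sin(t) + C_1e^(4t)cos(t) + C_2e^(4t)sin(t) + 2C_2e^(4t)cos(t)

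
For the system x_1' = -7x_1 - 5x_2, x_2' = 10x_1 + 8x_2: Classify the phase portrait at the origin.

A = [[-7,-5],[10,8]]; det(A-λI) = λ^2 - λ - 6.
λ = -2, 3: opposite signs.

saddle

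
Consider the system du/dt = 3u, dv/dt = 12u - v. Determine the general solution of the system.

Coefficient matrix A = [[3, 0], [12, -1]].
Characteristic polynomial det(A - λI) = λ^2 - 2λ - 3 = 0.
Eigenvalues λ = 3, -1.
For λ=3: (A-λI) row 2 is [12, -4], so an eigenvector is (-1, -3).
For λ=-1: (A-λI) row 1 is [4, 0], so an eigenvector is (0, 1).
General solution: c_1e^(3t)(-1,-3) + c_2e^(-t)(0,1).

u(t) = -c_1e^(3t), v(t) = -3c_1e^(3t) + c_2e^(-t)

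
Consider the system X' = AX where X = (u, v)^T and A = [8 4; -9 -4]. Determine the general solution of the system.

u(t) = -2C_1e^(2t) - 2C_2te^(2t) + C_2e^(2t), v(t) = 3C_1e^(2t) + 3C_2te^(2t) - 2C_2e^(2t)

Coefficient matrix A = [[8, 4], [-9, -4]].
Characteristic polynomial det(A - λI) = λ^2 - 4λ + 4 = 0.
Single eigenvalue λ = 2 with algebraic multiplicity 2.
Eigenvector v = (-2,3); generalized eigenvector w with (A-λI)w=v is (1,-2).
General solution: e^(2t)[C_1·v + C_2·(t·v + w)].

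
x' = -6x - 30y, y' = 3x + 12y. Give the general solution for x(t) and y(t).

x(t) = 3c_1e^(3t)sin(3t) - c_1e^(3t)cos(3t) - c_2e^(3t)sin(3t) - 3c_2e^(3t)cos(3t), y(t) = -c_1e^(3t)sin(3t) + c_2e^(3t)cos(3t)

Coefficient matrix A = [[-6, -30], [3, 12]].
Characteristic polynomial det(A - λI) = λ^2 - 6λ + 18 = 0.
Eigenvalues λ = 3 ± 3i (complex conjugate pair).
For λ=3+3i: an eigenvector is (-1,0) - i(3,-1) = (-1 - 3i, 0 + i).
A real fundamental pair from Re and Im of e^((3+3i)t)v: X_1 = e^(3t)(cos(3t)·(-1,0) + sin(3t)·(3,-1)), X_2 = e^(3t)(sin(3t)·(-1,0) - cos(3t)·(3,-1)).
General solution: c_1X_1 + c_2X_2.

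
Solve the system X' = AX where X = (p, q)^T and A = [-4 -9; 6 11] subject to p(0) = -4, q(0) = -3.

Coefficient matrix A = [[-4, -9], [6, 11]].
Characteristic polynomial det(A - λI) = λ^2 - 7λ + 10 = 0.
Eigenvalues λ = 5, 2.
For λ=5: (A-λI) row 1 is [-9, -9], so an eigenvector is (1, -1).
For λ=2: (A-λI) row 1 is [-6, -9], so an eigenvector is (3, -2).
General solution: C_1e^(5t)(1,-1) + C_2e^(2t)(3,-2).
Applying p(0)=-4, q(0)=-3 gives C_1=17, C_2=-7.

p(t) = 17e^(5t) - 21e^(2t), q(t) = -17e^(5t) + 14e^(2t)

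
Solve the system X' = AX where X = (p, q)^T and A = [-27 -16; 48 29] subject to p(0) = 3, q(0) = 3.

p(t) = -15e^(5t) + 18e^(-3t), q(t) = 30e^(5t) - 27e^(-3t)

Coefficient matrix A = [[-27, -16], [48, 29]].
Characteristic polynomial det(A - λI) = λ^2 - 2λ - 15 = 0.
Eigenvalues λ = 5, -3.
For λ=5: (A-λI) row 1 is [-32, -16], so an eigenvector is (1, -2).
For λ=-3: (A-λI) row 1 is [-24, -16], so an eigenvector is (2, -3).
General solution: c_1e^(5t)(1,-2) + c_2e^(-3t)(2,-3).
Applying p(0)=3, q(0)=3 gives c_1=-15, c_2=9.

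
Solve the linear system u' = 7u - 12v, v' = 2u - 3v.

u(t) = 3C_1e^(3t) - 2C_2e^(t), v(t) = C_1e^(3t) - C_2e^(t)

Coefficient matrix A = [[7, -12], [2, -3]].
Characteristic polynomial det(A - λI) = λ^2 - 4λ + 3 = 0.
Eigenvalues λ = 3, 1.
For λ=3: (A-λI) row 1 is [4, -12], so an eigenvector is (3, 1).
For λ=1: (A-λI) row 1 is [6, -12], so an eigenvector is (-2, -1).
General solution: C_1e^(3t)(3,1) + C_2e^(t)(-2,-1).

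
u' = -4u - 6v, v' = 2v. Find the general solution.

u(t) = C_1e^(-4t) + C_2e^(2t), v(t) = -C_2e^(2t)

Coefficient matrix A = [[-4, -6], [0, 2]].
Characteristic polynomial det(A - λI) = λ^2 + 2λ - 8 = 0.
Eigenvalues λ = -4, 2.
For λ=-4: (A-λI) row 1 is [0, -6], so an eigenvector is (1, 0).
For λ=2: (A-λI) row 1 is [-6, -6], so an eigenvector is (1, -1).
General solution: C_1e^(-4t)(1,0) + C_2e^(2t)(1,-1).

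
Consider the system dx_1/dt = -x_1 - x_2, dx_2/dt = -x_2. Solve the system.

Coefficient matrix A = [[-1, -1], [0, -1]].
Characteristic polynomial det(A - λI) = λ^2 + 2λ + 1 = 0.
Single eigenvalue λ = -1 with algebraic multiplicity 2.
Eigenvector v = (1,0); generalized eigenvector w with (A-λI)w=v is (1,-1).
General solution: e^(-t)[c_1·v + c_2·(t·v + w)].

x_1(t) = c_1e^(-t) + c_2te^(-t) + c_2e^(-t), x_2(t) = -c_2e^(-t)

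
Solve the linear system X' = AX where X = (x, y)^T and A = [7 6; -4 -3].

Coefficient matrix A = [[7, 6], [-4, -3]].
Characteristic polynomial det(A - λI) = λ^2 - 4λ + 3 = 0.
Eigenvalues λ = 3, 1.
For λ=3: (A-λI) row 1 is [4, 6], so an eigenvector is (-3, 2).
For λ=1: (A-λI) row 1 is [6, 6], so an eigenvector is (1, -1).
General solution: K_1e^(3t)(-3,2) + K_2e^(t)(1,-1).

x(t) = -3K_1e^(3t) + K_2e^(t), y(t) = 2K_1e^(3t) - K_2e^(t)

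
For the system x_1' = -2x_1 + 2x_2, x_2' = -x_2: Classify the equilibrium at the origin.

A = [[-2,2],[0,-1]]; det(A-λI) = λ^2 + 3λ + 2.
λ = -1, -2: both negative.

stable node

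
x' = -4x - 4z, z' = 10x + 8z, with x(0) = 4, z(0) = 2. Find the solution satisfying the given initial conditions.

x(t) = -16e^(2t)sin(2t) + 4e^(2t)cos(2t), z(t) = 26e^(2t)sin(2t) + 2e^(2t)cos(2t)

Coefficient matrix A = [[-4, -4], [10, 8]].
Characteristic polynomial det(A - λI) = λ^2 - 4λ + 8 = 0.
Eigenvalues λ = 2 ± 2i (complex conjugate pair).
For λ=2+2i: an eigenvector is (1,-1) - i(-1,2) = (1 + i, -1 - 2i).
A real fundamental pair from Re and Im of e^((2+2i)t)v: X_1 = e^(2t)(cos(2t)·(1,-1) + sin(2t)·(-1,2)), X_2 = e^(2t)(sin(2t)·(1,-1) - cos(2t)·(-1,2)).
General solution: c_1X_1 + c_2X_2.
Applying x(0)=4, z(0)=2 gives c_1=10, c_2=-6.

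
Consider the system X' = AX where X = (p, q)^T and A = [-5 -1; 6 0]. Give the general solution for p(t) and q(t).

Coefficient matrix A = [[-5, -1], [6, 0]].
Characteristic polynomial det(A - λI) = λ^2 + 5λ + 6 = 0.
Eigenvalues λ = -2, -3.
For λ=-2: (A-λI) row 1 is [-3, -1], so an eigenvector is (-1, 3).
For λ=-3: (A-λI) row 1 is [-2, -1], so an eigenvector is (1, -2).
General solution: C_1e^(-2t)(-1,3) + C_2e^(-3t)(1,-2).

p(t) = -C_1e^(-2t) + C_2e^(-3t), q(t) = 3C_1e^(-2t) - 2C_2e^(-3t)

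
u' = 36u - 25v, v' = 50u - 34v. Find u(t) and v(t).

Coefficient matrix A = [[36, -25], [50, -34]].
Characteristic polynomial det(A - λI) = λ^2 - 2λ + 26 = 0.
Eigenvalues λ = 1 ± 5i (complex conjugate pair).
For λ=1+5i: an eigenvector is (-1,-1) - i(-2,-3) = (-1 + 2i, -1 + 3i).
A real fundamental pair from Re and Im of e^((1+5i)t)v: X_1 = e^(t)(cos(5t)·(-1,-1) + sin(5t)·(-2,-3)), X_2 = e^(t)(sin(5t)·(-1,-1) - cos(5t)·(-2,-3)).
General solution: c_1X_1 + c_2X_2.

u(t) = -2c_1e^(t)sin(5t) - c_1e^(t)cos(5t) - c_2e^(t)sin(5t) + 2c_2e^(t)cos(5t), v(t) = -3c_1e^(t)sin(5t) - c_1e^(t)cos(5t) - c_2e^(t)sin(5t) + 3c_2e^(t)cos(5t)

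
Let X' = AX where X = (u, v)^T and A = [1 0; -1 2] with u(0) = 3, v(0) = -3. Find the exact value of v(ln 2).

-18

A = [[1,0],[-1,2]]; eigenvalues λ = 1, 2.
Eigenvectors: (1,1) for λ=1, (0,-1) for λ=2.
From the initial condition, c_1 = 3, c_2 = 6.
v(ln 2) = (3)(2^1)(1) + (6)(2^2)(-1) = -18.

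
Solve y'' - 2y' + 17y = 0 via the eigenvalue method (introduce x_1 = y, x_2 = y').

Let x_1 = y, x_2 = y'. Then x_1' = x_2 and x_2' = -17x_1 + 2x_2.
A = [[0,1],[-17,2]]; det(A-λI) = λ^2 - 2λ + 17.
Eigenvalues λ = 1 ± 4i.

y(t) = K_1e^(t)cos(4t) + K_2e^(t)sin(4t)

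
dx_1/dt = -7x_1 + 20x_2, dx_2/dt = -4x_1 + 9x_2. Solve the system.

x_1(t) = -2K_1e^(t)sin(4t) + K_1e^(t)cos(4t) + K_2e^(t)sin(4t) + 2K_2e^(t)cos(4t), x_2(t) = -K_1e^(t)sin(4t) + K_2e^(t)cos(4t)

Coefficient matrix A = [[-7, 20], [-4, 9]].
Characteristic polynomial det(A - λI) = λ^2 - 2λ + 17 = 0.
Eigenvalues λ = 1 ± 4i (complex conjugate pair).
For λ=1+4i: an eigenvector is (1,0) - i(-2,-1) = (1 + 2i, 0 + i).
A real fundamental pair from Re and Im of e^((1+4i)t)v: X_1 = e^(t)(cos(4t)·(1,0) + sin(4t)·(-2,-1)), X_2 = e^(t)(sin(4t)·(1,0) - cos(4t)·(-2,-1)).
General solution: K_1X_1 + K_2X_2.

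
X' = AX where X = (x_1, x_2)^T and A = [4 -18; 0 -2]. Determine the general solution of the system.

Coefficient matrix A = [[4, -18], [0, -2]].
Characteristic polynomial det(A - λI) = λ^2 - 2λ - 8 = 0.
Eigenvalues λ = 4, -2.
For λ=4: (A-λI) row 1 is [0, -18], so an eigenvector is (1, 0).
For λ=-2: (A-λI) row 1 is [6, -18], so an eigenvector is (-3, -1).
General solution: K_1e^(4t)(1,0) + K_2e^(-2t)(-3,-1).

x_1(t) = K_1e^(4t) - 3K_2e^(-2t), x_2(t) = -K_2e^(-2t)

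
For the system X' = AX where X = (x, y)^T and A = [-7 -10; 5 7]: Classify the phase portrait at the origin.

center

A = [[-7,-10],[5,7]]; det(A-λI) = λ^2 + 1.
λ = 0 ± i: zero real part.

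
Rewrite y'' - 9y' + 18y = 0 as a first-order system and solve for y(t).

y(t) = K_1e^(3t) + K_2e^(6t)

Let x_1 = y, x_2 = y'. Then x_1' = x_2 and x_2' = -18x_1 + 9x_2.
A = [[0,1],[-18,9]]; det(A-λI) = λ^2 - 9λ + 18.
Eigenvalues λ = 3, 6 with eigenvectors (1,3), (1,6).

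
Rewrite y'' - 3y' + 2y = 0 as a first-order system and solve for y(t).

y(t) = c_1e^(2t) + c_2e^(t)

Let x_1 = y, x_2 = y'. Then x_1' = x_2 and x_2' = -2x_1 + 3x_2.
A = [[0,1],[-2,3]]; det(A-λI) = λ^2 - 3λ + 2.
Eigenvalues λ = 2, 1 with eigenvectors (1,2), (1,1).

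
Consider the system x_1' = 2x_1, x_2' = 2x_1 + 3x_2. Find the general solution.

Coefficient matrix A = [[2, 0], [2, 3]].
Characteristic polynomial det(A - λI) = λ^2 - 5λ + 6 = 0.
Eigenvalues λ = 3, 2.
For λ=3: (A-λI) row 1 is [-1, 0], so an eigenvector is (0, -1).
For λ=2: (A-λI) row 2 is [2, 1], so an eigenvector is (-1, 2).
General solution: C_1e^(3t)(0,-1) + C_2e^(2t)(-1,2).

x_1(t) = -C_2e^(2t), x_2(t) = -C_1e^(3t) + 2C_2e^(2t)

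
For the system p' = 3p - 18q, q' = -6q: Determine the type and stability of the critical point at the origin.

A = [[3,-18],[0,-6]]; det(A-λI) = λ^2 + 3λ - 18.
λ = 3, -6: opposite signs.

saddle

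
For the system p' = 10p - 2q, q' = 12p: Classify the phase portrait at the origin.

unstable node

A = [[10,-2],[12,0]]; det(A-λI) = λ^2 - 10λ + 24.
λ = 6, 4: both positive.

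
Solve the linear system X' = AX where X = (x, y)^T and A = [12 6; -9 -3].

Coefficient matrix A = [[12, 6], [-9, -3]].
Characteristic polynomial det(A - λI) = λ^2 - 9λ + 18 = 0.
Eigenvalues λ = 3, 6.
For λ=3: (A-λI) row 1 is [9, 6], so an eigenvector is (-2, 3).
For λ=6: (A-λI) row 1 is [6, 6], so an eigenvector is (-1, 1).
General solution: K_1e^(3t)(-2,3) + K_2e^(6t)(-1,1).

x(t) = -2K_1e^(3t) - K_2e^(6t), y(t) = 3K_1e^(3t) + K_2e^(6t)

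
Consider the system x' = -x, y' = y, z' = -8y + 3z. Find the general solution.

x(t) = c_1e^(-t), y(t) = c_3e^(t), z(t) = c_2e^(3t) + 4c_3e^(t)

Coefficient matrix A = [[-1, 0, 0], [0, 1, 0], [0, -8, 3]].
det(A - λI) = 0 gives eigenvalues λ = -1, 3, 1.
For λ=-1: eigenvector (1,0,0).
For λ=3: eigenvector (0,0,1).
For λ=1: eigenvector (0,1,4).
General solution: c_1e^(-t)(1,0,0) + c_2e^(3t)(0,0,1) + c_3e^(t)(0,1,4).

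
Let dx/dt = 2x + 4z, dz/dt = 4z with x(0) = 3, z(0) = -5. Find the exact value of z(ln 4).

-1280

A = [[2,4],[0,4]]; eigenvalues λ = 4, 2.
Eigenvectors: (-2,-1) for λ=4, (-1,0) for λ=2.
From the initial condition, c_1 = 5, c_2 = -13.
z(ln 4) = (5)(4^4)(-1) + (-13)(4^2)(0) = -1280.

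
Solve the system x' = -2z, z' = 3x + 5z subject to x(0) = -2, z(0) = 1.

Coefficient matrix A = [[0, -2], [3, 5]].
Characteristic polynomial det(A - λI) = λ^2 - 5λ + 6 = 0.
Eigenvalues λ = 2, 3.
For λ=2: (A-λI) row 1 is [-2, -2], so an eigenvector is (-1, 1).
For λ=3: (A-λI) row 1 is [-3, -2], so an eigenvector is (2, -3).
General solution: C_1e^(2t)(-1,1) + C_2e^(3t)(2,-3).
Applying x(0)=-2, z(0)=1 gives C_1=4, C_2=1.

x(t) = 2e^(3t) - 4e^(2t), z(t) = -3e^(3t) + 4e^(2t)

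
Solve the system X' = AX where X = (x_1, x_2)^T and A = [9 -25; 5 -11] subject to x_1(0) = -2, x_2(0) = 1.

Coefficient matrix A = [[9, -25], [5, -11]].
Characteristic polynomial det(A - λI) = λ^2 + 2λ + 26 = 0.
Eigenvalues λ = -1 ± 5i (complex conjugate pair).
For λ=-1+5i: an eigenvector is (1,0) - i(2,1) = (1 - 2i, 0 - i).
A real fundamental pair from Re and Im of e^((-1+5i)t)v: X_1 = e^(-t)(cos(5t)·(1,0) + sin(5t)·(2,1)), X_2 = e^(-t)(sin(5t)·(1,0) - cos(5t)·(2,1)).
General solution: c_1X_1 + c_2X_2.
Applying x_1(0)=-2, x_2(0)=1 gives c_1=-4, c_2=-1.

x_1(t) = -9e^(-t)sin(5t) - 2e^(-t)cos(5t), x_2(t) = -4e^(-t)sin(5t) + e^(-t)cos(5t)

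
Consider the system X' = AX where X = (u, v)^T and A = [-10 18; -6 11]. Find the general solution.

Coefficient matrix A = [[-10, 18], [-6, 11]].
Characteristic polynomial det(A - λI) = λ^2 - λ - 2 = 0.
Eigenvalues λ = 2, -1.
For λ=2: (A-λI) row 1 is [-12, 18], so an eigenvector is (-3, -2).
For λ=-1: (A-λI) row 1 is [-9, 18], so an eigenvector is (-2, -1).
General solution: c_1e^(2t)(-3,-2) + c_2e^(-t)(-2,-1).

u(t) = -3c_1e^(2t) - 2c_2e^(-t), v(t) = -2c_1e^(2t) - c_2e^(-t)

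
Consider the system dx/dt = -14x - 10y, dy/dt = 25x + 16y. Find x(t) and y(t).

Coefficient matrix A = [[-14, -10], [25, 16]].
Characteristic polynomial det(A - λI) = λ^2 - 2λ + 26 = 0.
Eigenvalues λ = 1 ± 5i (complex conjugate pair).
For λ=1+5i: an eigenvector is (1,-2) - i(1,-1) = (1 - i, -2 + i).
A real fundamental pair from Re and Im of e^((1+5i)t)v: X_1 = e^(t)(cos(5t)·(1,-2) + sin(5t)·(1,-1)), X_2 = e^(t)(sin(5t)·(1,-2) - cos(5t)·(1,-1)).
General solution: K_1X_1 + K_2X_2.

x(t) = K_1e^(t)sin(5t) + K_1e^(t)cos(5t) + K_2e^(t)sin(5t) - K_2e^(t)cos(5t), y(t) = -K_1e^(t)sin(5t) - 2K_1e^(t)cos(5t) - 2K_2e^(t)sin(5t) + K_2e^(t)cos(5t)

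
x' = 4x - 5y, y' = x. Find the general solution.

Coefficient matrix A = [[4, -5], [1, 0]].
Characteristic polynomial det(A - λI) = λ^2 - 4λ + 5 = 0.
Eigenvalues λ = 2 ± i (complex conjugate pair).
For λ=2+i: an eigenvector is (1,0) - i(2,1) = (1 - 2i, 0 - i).
A real fundamental pair from Re and Im of e^((2+i)t)v: X_1 = e^(2t)(cos(t)·(1,0) + sin(t)·(2,1)), X_2 = e^(2t)(sin(t)·(1,0) - cos(t)·(2,1)).
General solution: C_1X_1 + C_2X_2.

x(t) = 2C_1e^(2t)sin(t) + C_1e^(2t)cos(t) + C_2e^(2t)sin(t) - 2C_2e^(2t)cos(t), y(t) = C_1e^(2t)sin(t) - C_2e^(2t)cos(t)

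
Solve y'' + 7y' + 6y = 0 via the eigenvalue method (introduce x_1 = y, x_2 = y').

y(t) = K_1e^(-6t) + K_2e^(-t)

Let x_1 = y, x_2 = y'. Then x_1' = x_2 and x_2' = -6x_1 - 7x_2.
A = [[0,1],[-6,-7]]; det(A-λI) = λ^2 + 7λ + 6.
Eigenvalues λ = -6, -1 with eigenvectors (1,-6), (1,-1).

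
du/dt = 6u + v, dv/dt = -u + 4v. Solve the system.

u(t) = -c_1e^(5t) - c_2te^(5t), v(t) = c_1e^(5t) + c_2te^(5t) - c_2e^(5t)

Coefficient matrix A = [[6, 1], [-1, 4]].
Characteristic polynomial det(A - λI) = λ^2 - 10λ + 25 = 0.
Single eigenvalue λ = 5 with algebraic multiplicity 2.
Eigenvector v = (-1,1); generalized eigenvector w with (A-λI)w=v is (0,-1).
General solution: e^(5t)[c_1·v + c_2·(t·v + w)].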